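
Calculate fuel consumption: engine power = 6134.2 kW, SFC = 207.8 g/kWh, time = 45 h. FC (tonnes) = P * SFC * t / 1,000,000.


Formula: FC (tonnes) = P * SFC * t / 1,000,000
Step 1 — P * SFC * t = 6134.2 * 207.8 * 45 = 57360904.2 g
Step 2 — FC (tonnes) = 57360904.2 / 1,000,000 ≈ 57.361 tonnes (5 s.f.)

57.361 tonnes


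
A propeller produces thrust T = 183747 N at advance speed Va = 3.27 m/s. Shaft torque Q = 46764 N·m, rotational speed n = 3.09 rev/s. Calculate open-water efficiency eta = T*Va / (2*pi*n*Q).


Formula: eta = T * Va / (2 * pi * n * Q)
Step 1 — numerator = T * Va = 183747 * 3.27 = 600852.69
Step 2 — 2 * pi * n = 2 * pi * 3.09 = 19.415043
Step 3 — denominator = 19.415043 * 46764 = 907925.07
Step 4 — eta = 600852.69 / 907925.07 ≈ 0.66179 (5 s.f.)

0.66179


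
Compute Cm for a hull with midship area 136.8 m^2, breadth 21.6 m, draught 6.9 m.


Formula: Cm = Am / (B * T)
Step 1 — B * T = 21.6 * 6.9 = 149.04 m^2
Step 2 — Cm = 136.8 / 149.04 ≈ 0.91787 (5 s.f.)

0.91787


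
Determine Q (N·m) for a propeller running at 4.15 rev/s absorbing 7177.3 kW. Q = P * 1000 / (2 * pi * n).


Formula: Q = P_W / (2 * pi * n)
Step 1 — P_W = 7177.3 kW * 1000 = 7177300.0 W
Step 2 — 2 * pi * n = 2 * pi * 4.15 = 26.075219
Step 3 — Q = 7177300.0 / 26.075219 ≈ 275250 N·m (5 s.f.)

275250 N·m


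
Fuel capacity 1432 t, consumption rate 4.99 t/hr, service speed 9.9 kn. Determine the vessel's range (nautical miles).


Formula: endurance = fuel / rate; range = endurance * speed
Step 1 — endurance = 1432 / 4.99 = 286.9739 hours
Step 2 — range = 286.9739 * 9.9 ≈ 2841.0 nautical miles (5 s.f.)

2841.0 NM


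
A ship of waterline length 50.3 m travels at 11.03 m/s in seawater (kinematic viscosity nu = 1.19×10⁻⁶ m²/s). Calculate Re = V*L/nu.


Formula: Re = V * L / nu
Step 1 — V * L = 11.03 * 50.3 = 554.809 m^2/s
Step 2 — Re = 554.809 / 1.19e-6 = 4.66e+08

4.66e+08


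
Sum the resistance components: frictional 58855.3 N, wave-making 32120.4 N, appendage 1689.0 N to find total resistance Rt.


Formula: Rt = Rf + Rw + Ra
Substituting: Rt = 58855.3 + 32120.4 + 1689.0
Result: Rt = 92664.7 N

92664.7 N


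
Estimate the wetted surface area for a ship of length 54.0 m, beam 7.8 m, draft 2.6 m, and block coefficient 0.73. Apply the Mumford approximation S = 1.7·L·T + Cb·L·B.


Formula: S = 1.7*L*T + V/T with V = Cb*L*B*T, i.e. S = L * (1.7*T + Cb*B)
Step 1 — 1.7*T = 1.7 * 2.6 = 4.42 m
Step 2 — Cb*B = 0.73 * 7.8 = 5.694 m
Step 3 — 1.7*T + Cb*B = 4.42 + 5.694 = 10.114 m
Step 4 — S = 54.0 * 10.114 ≈ 546.16 m^2 (5 s.f.)

546.16 m^2


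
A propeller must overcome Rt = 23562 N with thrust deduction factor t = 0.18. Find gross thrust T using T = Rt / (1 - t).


Formula: T = Rt / (1 - t)
Step 1 — (1 - t) = 1 - 0.18 = 0.82
Step 2 — T = 23562 / 0.82 ≈ 28734 N (5 s.f.)

28734 N


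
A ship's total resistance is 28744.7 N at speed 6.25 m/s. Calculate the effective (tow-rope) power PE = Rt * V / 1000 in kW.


Formula: PE = Rt * V / 1000 (kW)
Step 1 — PE (W) = 28744.7 * 6.25 = 179654.375 W
Step 2 — PE (kW) = 179654.375 / 1000 ≈ 179.65 kW (5 s.f.)

179.65 kW


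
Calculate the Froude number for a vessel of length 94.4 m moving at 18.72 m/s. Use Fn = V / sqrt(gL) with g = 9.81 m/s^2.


Formula: Fn = V / sqrt(g * L)
Step 1 — g * L = 9.81 * 94.4 = 926.064
Step 2 — sqrt(g * L) = sqrt(926.064) = 30.4313
Step 3 — Fn = 18.72 / 30.4313 ≈ 0.61516 (5 s.f.)

0.61516


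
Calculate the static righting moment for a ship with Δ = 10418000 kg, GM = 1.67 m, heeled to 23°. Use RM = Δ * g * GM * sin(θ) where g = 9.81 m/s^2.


Formula: GZ = GM * sin(theta); RM = disp * g * GZ
Step 1 — GZ = 1.67 * sin(23°) = 1.67 * 0.390731 = 0.652521 m
Step 2 — RM = 10418000 * 9.81 * 0.652521 ≈ 66688000 N·m (5 s.f.)

66688000 N·m


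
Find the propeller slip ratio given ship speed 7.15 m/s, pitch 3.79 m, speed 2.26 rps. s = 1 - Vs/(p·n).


Formula: s = 1 - Vs / (p * n)
Step 1 — p * n = 3.79 * 2.26 = 8.5654
Step 2 — Vs / (p*n) = 7.15 / 8.5654 = 0.834754 (6 d.p.)
Step 3 — s = 1 - 0.834754 = 0.165246

0.165246


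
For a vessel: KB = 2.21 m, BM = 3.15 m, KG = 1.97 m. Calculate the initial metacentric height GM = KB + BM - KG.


Formula: GM = KB + BM - KG
Step 1 — KM = KB + BM = 2.21 + 3.15 = 5.36 m
Step 2 — GM = KM - KG = 5.36 - 1.97 = 3.39 m

3.39 m


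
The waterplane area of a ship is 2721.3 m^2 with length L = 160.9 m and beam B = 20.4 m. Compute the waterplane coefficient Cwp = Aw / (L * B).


Formula: Cwp = Aw / (L * B)
Step 1 — L * B = 160.9 * 20.4 = 3282.36 m^2
Step 2 — Cwp = 2721.3 / 3282.36 ≈ 0.82907 (5 s.f.)

0.82907


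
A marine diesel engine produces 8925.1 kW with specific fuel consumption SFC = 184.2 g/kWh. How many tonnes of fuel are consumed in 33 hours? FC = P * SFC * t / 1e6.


Formula: FC (tonnes) = P * SFC * t / 1,000,000
Step 1 — P * SFC * t = 8925.1 * 184.2 * 33 = 54252112.86 g
Step 2 — FC (tonnes) = 54252112.86 / 1,000,000 ≈ 54.252 tonnes (5 s.f.)

54.252 tonnes


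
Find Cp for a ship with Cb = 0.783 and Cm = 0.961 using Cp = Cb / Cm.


Formula: Cp = Cb / Cm
Substituting: Cp = 0.783 / 0.961
Result: Cp ≈ 0.81478 (5 s.f.)

0.81478


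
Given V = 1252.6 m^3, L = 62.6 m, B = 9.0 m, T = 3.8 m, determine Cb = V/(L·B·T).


Formula: Cb = V / (L * B * T)
Step 1 — L * B * T = 62.6 * 9.0 * 3.8 = 2140.92 m^3
Step 2 — Cb = 1252.6 / 2140.92 ≈ 0.58508 (5 s.f.)

0.58508


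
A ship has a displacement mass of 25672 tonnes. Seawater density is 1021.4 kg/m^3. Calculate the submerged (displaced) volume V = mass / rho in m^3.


Formula: V = mass / rho
Step 1 — convert tonnes to kg: 25672 t * 1000 = 25672000 kg
Step 2 — V = 25672000 / 1021.4 ≈ 25134 m^3 (5 s.f.)

25134 m^3


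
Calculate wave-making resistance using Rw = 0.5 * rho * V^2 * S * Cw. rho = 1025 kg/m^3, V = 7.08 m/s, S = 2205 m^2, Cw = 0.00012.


Formula: Rw = 0.5 * rho * V^2 * S * Cw
Step 1 — V^2 = 7.08^2 = 50.1264
Step 2 — 0.5 * rho * V^2 = 0.5 * 1025 * 50.1264 = 25689.78
Step 3 — Rw = 25689.78 * 2205 * 0.00012 ≈ 6797.5 N (5 s.f.)

6797.5 N


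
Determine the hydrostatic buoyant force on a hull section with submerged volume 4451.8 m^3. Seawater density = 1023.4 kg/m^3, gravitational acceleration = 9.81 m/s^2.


Formula: Fb = rho * g * V
Substituting: Fb = 1023.4 * 9.81 * 4451.8
Intermediate: 1023.4 * 9.81 = 10039.554
Result: Fb = 10039.554 * 4451.8 ≈ 44694000 N (5 s.f.)

44694000 N


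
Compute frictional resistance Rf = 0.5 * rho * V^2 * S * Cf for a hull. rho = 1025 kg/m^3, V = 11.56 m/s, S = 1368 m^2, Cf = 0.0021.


Formula: Rf = 0.5 * rho * V^2 * S * Cf
Step 1 — V^2 = 11.56^2 = 133.6336
Step 2 — 0.5 * rho * V^2 = 0.5 * 1025 * 133.6336 = 68487.22
Step 3 — Rf = 68487.22 * 1368 * 0.0021 ≈ 196750 N (5 s.f.)

196750 N


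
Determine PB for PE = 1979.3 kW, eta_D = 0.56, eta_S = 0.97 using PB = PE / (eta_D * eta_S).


Formula: PB = PE / (eta_D * eta_S)
Step 1 — combined efficiency = eta_D * eta_S = 0.56 * 0.97 = 0.5432
Step 2 — PB = 1979.3 / 0.5432 ≈ 3643.8 kW (5 s.f.)

3643.8 kW


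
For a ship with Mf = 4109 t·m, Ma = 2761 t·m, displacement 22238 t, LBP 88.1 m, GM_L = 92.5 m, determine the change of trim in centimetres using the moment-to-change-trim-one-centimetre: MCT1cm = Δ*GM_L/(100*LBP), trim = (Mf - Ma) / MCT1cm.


Formula: net trimming moment = Mf - Ma; MCT1cm = Δ*GM_L/(100*LBP); trim = net moment / MCT1cm
Step 1 — net trimming moment = 4109 - 2761 = 1348 t·m
Step 2 — MCT1cm = 22238 * 92.5 / (100 * 88.1) = 233.4864 t·m/cm
Step 3 — trim = 1348 / 233.4864 ≈ 5.7734 cm (5 s.f.)

5.7734 cm


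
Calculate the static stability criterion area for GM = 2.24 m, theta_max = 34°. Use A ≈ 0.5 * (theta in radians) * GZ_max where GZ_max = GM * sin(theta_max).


Formula: GZ_max = GM * sin(theta); Area = 0.5 * theta_rad * GZ_max
Step 1 — GZ_max = 2.24 * sin(34°) = 2.24 * 0.559193 = 1.252592 m
Step 2 — theta_rad = 34 * pi/180 = 0.593412 rad
Step 3 — Area = 0.5 * 0.593412 * 1.252592 ≈ 0.37165 m·rad (5 s.f.)

0.37165 m·rad


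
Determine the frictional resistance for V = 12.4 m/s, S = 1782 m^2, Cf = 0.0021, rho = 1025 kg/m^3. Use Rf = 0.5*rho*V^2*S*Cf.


Formula: Rf = 0.5 * rho * V^2 * S * Cf
Step 1 — V^2 = 12.4^2 = 153.76
Step 2 — 0.5 * rho * V^2 = 0.5 * 1025 * 153.76 = 78802.0
Step 3 — Rf = 78802.0 * 1782 * 0.0021 ≈ 294890 N (5 s.f.)

294890 N


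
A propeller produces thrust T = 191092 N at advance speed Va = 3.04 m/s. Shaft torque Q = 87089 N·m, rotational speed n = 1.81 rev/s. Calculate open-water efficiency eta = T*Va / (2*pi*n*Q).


Formula: eta = T * Va / (2 * pi * n * Q)
Step 1 — numerator = T * Va = 191092 * 3.04 = 580919.68
Step 2 — 2 * pi * n = 2 * pi * 1.81 = 11.372565
Step 3 — denominator = 11.372565 * 87089 = 990425.31
Step 4 — eta = 580919.68 / 990425.31 ≈ 0.58654 (5 s.f.)

0.58654


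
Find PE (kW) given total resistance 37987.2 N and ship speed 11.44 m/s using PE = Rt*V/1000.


Formula: PE = Rt * V / 1000 (kW)
Step 1 — PE (W) = 37987.2 * 11.44 = 434573.568 W
Step 2 — PE (kW) = 434573.568 / 1000 ≈ 434.57 kW (5 s.f.)

434.57 kW


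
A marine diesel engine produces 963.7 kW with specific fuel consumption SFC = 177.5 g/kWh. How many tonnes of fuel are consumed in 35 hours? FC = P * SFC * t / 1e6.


Formula: FC (tonnes) = P * SFC * t / 1,000,000
Step 1 — P * SFC * t = 963.7 * 177.5 * 35 = 5986986.25 g
Step 2 — FC (tonnes) = 5986986.25 / 1,000,000 ≈ 5.9870 tonnes (5 s.f.)

5.9870 tonnes


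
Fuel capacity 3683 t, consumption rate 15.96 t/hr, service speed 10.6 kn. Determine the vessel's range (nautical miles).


Formula: endurance = fuel / rate; range = endurance * speed
Step 1 — endurance = 3683 / 15.96 = 230.7644 hours
Step 2 — range = 230.7644 * 10.6 ≈ 2446.1 nautical miles (5 s.f.)

2446.1 NM


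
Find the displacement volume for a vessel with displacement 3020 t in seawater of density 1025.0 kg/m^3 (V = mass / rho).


Formula: V = mass / rho
Step 1 — convert tonnes to kg: 3020 t * 1000 = 3020000 kg
Step 2 — V = 3020000 / 1025.0 ≈ 2946.3 m^3 (5 s.f.)

2946.3 m^3


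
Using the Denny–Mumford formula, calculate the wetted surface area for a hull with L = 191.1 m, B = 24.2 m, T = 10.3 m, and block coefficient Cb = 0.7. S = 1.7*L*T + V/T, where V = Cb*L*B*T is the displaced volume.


Formula: S = 1.7*L*T + V/T with V = Cb*L*B*T, i.e. S = L * (1.7*T + Cb*B)
Step 1 — 1.7*T = 1.7 * 10.3 = 17.51 m
Step 2 — Cb*B = 0.7 * 24.2 = 16.94 m
Step 3 — 1.7*T + Cb*B = 17.51 + 16.94 = 34.45 m
Step 4 — S = 191.1 * 34.45 ≈ 6583.4 m^2 (5 s.f.)

6583.4 m^2


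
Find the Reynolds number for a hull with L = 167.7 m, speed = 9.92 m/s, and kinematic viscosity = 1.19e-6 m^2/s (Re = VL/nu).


Formula: Re = V * L / nu
Step 1 — V * L = 9.92 * 167.7 = 1663.584 m^2/s
Step 2 — Re = 1663.584 / 1.19e-6 = 1.40e+09

1.40e+09


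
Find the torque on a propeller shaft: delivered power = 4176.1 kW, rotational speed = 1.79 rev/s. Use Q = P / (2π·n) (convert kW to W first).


Formula: Q = P_W / (2 * pi * n)
Step 1 — P_W = 4176.1 kW * 1000 = 4176100.0 W
Step 2 — 2 * pi * n = 2 * pi * 1.79 = 11.246902
Step 3 — Q = 4176100.0 / 11.246902 ≈ 371310 N·m (5 s.f.)

371310 N·m


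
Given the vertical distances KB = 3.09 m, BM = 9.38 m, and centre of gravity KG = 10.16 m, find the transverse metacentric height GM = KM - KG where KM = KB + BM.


Formula: GM = KB + BM - KG
Step 1 — KM = KB + BM = 3.09 + 9.38 = 12.47 m
Step 2 — GM = KM - KG = 12.47 - 10.16 = 2.31 m

2.31 m


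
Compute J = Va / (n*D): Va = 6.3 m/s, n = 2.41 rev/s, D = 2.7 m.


Formula: J = Va / (n * D)
Step 1 — n * D = 2.41 * 2.7 = 6.507
Step 2 — J = 6.3 / 6.507 ≈ 0.96819 (5 s.f.)

0.96819


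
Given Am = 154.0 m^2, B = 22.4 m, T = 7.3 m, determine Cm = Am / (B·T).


Formula: Cm = Am / (B * T)
Step 1 — B * T = 22.4 * 7.3 = 163.52 m^2
Step 2 — Cm = 154.0 / 163.52 ≈ 0.94178 (5 s.f.)

0.94178


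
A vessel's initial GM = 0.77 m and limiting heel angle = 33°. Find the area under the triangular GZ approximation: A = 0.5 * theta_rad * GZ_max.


Formula: GZ_max = GM * sin(theta); Area = 0.5 * theta_rad * GZ_max
Step 1 — GZ_max = 0.77 * sin(33°) = 0.77 * 0.544639 = 0.419372 m
Step 2 — theta_rad = 33 * pi/180 = 0.575959 rad
Step 3 — Area = 0.5 * 0.575959 * 0.419372 ≈ 0.12077 m·rad (5 s.f.)

0.12077 m·rad


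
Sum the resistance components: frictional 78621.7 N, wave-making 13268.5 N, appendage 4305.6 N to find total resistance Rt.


Formula: Rt = Rf + Rw + Ra
Substituting: Rt = 78621.7 + 13268.5 + 4305.6
Result: Rt = 96195.8 N

96195.8 N


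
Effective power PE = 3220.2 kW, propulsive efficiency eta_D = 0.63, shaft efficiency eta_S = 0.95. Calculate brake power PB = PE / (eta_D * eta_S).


Formula: PB = PE / (eta_D * eta_S)
Step 1 — combined efficiency = eta_D * eta_S = 0.63 * 0.95 = 0.5985
Step 2 — PB = 3220.2 / 0.5985 ≈ 5380.5 kW (5 s.f.)

5380.5 kW


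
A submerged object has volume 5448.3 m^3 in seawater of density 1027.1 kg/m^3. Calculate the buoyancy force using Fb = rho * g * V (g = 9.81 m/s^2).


Formula: Fb = rho * g * V
Substituting: Fb = 1027.1 * 9.81 * 5448.3
Intermediate: 1027.1 * 9.81 = 10075.851
Result: Fb = 10075.851 * 5448.3 ≈ 54896000 N (5 s.f.)

54896000 N


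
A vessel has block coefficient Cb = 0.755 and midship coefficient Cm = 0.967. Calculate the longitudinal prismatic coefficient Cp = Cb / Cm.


Formula: Cp = Cb / Cm
Substituting: Cp = 0.755 / 0.967
Result: Cp ≈ 0.78077 (5 s.f.)

0.78077


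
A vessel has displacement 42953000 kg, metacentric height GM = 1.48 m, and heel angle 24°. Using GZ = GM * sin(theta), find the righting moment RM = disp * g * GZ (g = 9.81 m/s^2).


Formula: GZ = GM * sin(theta); RM = disp * g * GZ
Step 1 — GZ = 1.48 * sin(24°) = 1.48 * 0.406737 = 0.601971 m
Step 2 — RM = 42953000 * 9.81 * 0.601971 ≈ 253650000 N·m (5 s.f.)

253650000 N·m


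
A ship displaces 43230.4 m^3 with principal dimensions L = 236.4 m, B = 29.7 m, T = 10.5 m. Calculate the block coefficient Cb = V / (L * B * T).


Formula: Cb = V / (L * B * T)
Step 1 — L * B * T = 236.4 * 29.7 * 10.5 = 73721.34 m^3
Step 2 — Cb = 43230.4 / 73721.34 ≈ 0.58640 (5 s.f.)

0.58640


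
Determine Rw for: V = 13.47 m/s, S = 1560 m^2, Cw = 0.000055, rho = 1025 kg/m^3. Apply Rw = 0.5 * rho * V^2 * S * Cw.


Formula: Rw = 0.5 * rho * V^2 * S * Cw
Step 1 — V^2 = 13.47^2 = 181.4409
Step 2 — 0.5 * rho * V^2 = 0.5 * 1025 * 181.4409 = 92988.46125
Step 3 — Rw = 92988.46125 * 1560 * 0.000055 ≈ 7978.4 N (5 s.f.)

7978.4 N


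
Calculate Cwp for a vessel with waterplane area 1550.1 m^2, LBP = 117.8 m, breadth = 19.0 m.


Formula: Cwp = Aw / (L * B)
Step 1 — L * B = 117.8 * 19.0 = 2238.2 m^2
Step 2 — Cwp = 1550.1 / 2238.2 ≈ 0.69257 (5 s.f.)

0.69257


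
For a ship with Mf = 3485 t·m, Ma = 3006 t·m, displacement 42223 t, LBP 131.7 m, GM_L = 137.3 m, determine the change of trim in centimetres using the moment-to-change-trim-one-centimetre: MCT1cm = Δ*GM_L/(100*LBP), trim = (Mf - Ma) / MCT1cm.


Formula: net trimming moment = Mf - Ma; MCT1cm = Δ*GM_L/(100*LBP); trim = net moment / MCT1cm
Step 1 — net trimming moment = 3485 - 3006 = 479 t·m
Step 2 — MCT1cm = 42223 * 137.3 / (100 * 131.7) = 440.1836 t·m/cm
Step 3 — trim = 479 / 440.1836 ≈ 1.0882 cm (5 s.f.)

1.0882 cm


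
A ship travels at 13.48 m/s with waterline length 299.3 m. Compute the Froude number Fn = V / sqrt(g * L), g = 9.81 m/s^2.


Formula: Fn = V / sqrt(g * L)
Step 1 — g * L = 9.81 * 299.3 = 2936.133
Step 2 — sqrt(g * L) = sqrt(2936.133) = 54.186096
Step 3 — Fn = 13.48 / 54.186096 ≈ 0.24877 (5 s.f.)

0.24877


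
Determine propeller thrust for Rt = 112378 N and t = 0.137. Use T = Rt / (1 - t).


Formula: T = Rt / (1 - t)
Step 1 — (1 - t) = 1 - 0.137 = 0.863
Step 2 — T = 112378 / 0.863 ≈ 130220 N (5 s.f.)

130220 N


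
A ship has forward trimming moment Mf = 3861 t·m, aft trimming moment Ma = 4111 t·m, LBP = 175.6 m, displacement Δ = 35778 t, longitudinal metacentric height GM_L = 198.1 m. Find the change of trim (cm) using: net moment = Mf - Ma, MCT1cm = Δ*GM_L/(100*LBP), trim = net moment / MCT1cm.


Formula: net trimming moment = Mf - Ma; MCT1cm = Δ*GM_L/(100*LBP); trim = net moment / MCT1cm
Step 1 — net trimming moment = 3861 - 4111 = -250 t·m
Step 2 — MCT1cm = 35778 * 198.1 / (100 * 175.6) = 403.6231 t·m/cm
Step 3 — trim = -250 / 403.6231 ≈ -0.61939 cm (5 s.f.)

-0.61939 cm


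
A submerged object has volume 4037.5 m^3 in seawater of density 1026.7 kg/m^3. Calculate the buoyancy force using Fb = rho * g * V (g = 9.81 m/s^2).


Formula: Fb = rho * g * V
Substituting: Fb = 1026.7 * 9.81 * 4037.5
Intermediate: 1026.7 * 9.81 = 10071.927
Result: Fb = 10071.927 * 4037.5 ≈ 40665000 N (5 s.f.)

40665000 N


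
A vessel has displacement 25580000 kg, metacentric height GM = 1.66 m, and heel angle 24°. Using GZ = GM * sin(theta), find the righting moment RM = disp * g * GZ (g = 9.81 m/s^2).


Formula: GZ = GM * sin(theta); RM = disp * g * GZ
Step 1 — GZ = 1.66 * sin(24°) = 1.66 * 0.406737 = 0.675183 m
Step 2 — RM = 25580000 * 9.81 * 0.675183 ≈ 169430000 N·m (5 s.f.)

169430000 N·m


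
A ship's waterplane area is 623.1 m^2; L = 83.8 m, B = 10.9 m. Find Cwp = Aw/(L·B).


Formula: Cwp = Aw / (L * B)
Step 1 — L * B = 83.8 * 10.9 = 913.42 m^2
Step 2 — Cwp = 623.1 / 913.42 ≈ 0.68216 (5 s.f.)

0.68216


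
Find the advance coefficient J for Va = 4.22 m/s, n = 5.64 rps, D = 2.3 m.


Formula: J = Va / (n * D)
Step 1 — n * D = 5.64 * 2.3 = 12.972
Step 2 — J = 4.22 / 12.972 ≈ 0.32532 (5 s.f.)

0.32532


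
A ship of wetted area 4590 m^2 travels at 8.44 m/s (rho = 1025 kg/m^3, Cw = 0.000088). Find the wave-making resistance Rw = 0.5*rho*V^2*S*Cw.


Formula: Rw = 0.5 * rho * V^2 * S * Cw
Step 1 — V^2 = 8.44^2 = 71.2336
Step 2 — 0.5 * rho * V^2 = 0.5 * 1025 * 71.2336 = 36507.22
Step 3 — Rw = 36507.22 * 4590 * 0.000088 ≈ 14746 N (5 s.f.)

14746 N


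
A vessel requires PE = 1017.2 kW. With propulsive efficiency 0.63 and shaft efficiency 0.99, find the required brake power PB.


Formula: PB = PE / (eta_D * eta_S)
Step 1 — combined efficiency = eta_D * eta_S = 0.63 * 0.99 = 0.6237
Step 2 — PB = 1017.2 / 0.6237 ≈ 1630.9 kW (5 s.f.)

1630.9 kW


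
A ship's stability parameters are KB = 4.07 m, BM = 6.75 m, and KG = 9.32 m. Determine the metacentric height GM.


Formula: GM = KB + BM - KG
Step 1 — KM = KB + BM = 4.07 + 6.75 = 10.82 m
Step 2 — GM = KM - KG = 10.82 - 9.32 = 1.5 m

1.5 m


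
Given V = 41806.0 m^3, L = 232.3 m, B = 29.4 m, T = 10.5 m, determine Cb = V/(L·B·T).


Formula: Cb = V / (L * B * T)
Step 1 — L * B * T = 232.3 * 29.4 * 10.5 = 71711.01 m^3
Step 2 — Cb = 41806.0 / 71711.01 ≈ 0.58298 (5 s.f.)

0.58298


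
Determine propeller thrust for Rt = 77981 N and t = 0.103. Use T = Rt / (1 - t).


Formula: T = Rt / (1 - t)
Step 1 — (1 - t) = 1 - 0.103 = 0.897
Step 2 — T = 77981 / 0.897 ≈ 86935 N (5 s.f.)

86935 N


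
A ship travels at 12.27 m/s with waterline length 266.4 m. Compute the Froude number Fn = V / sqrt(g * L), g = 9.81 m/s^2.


Formula: Fn = V / sqrt(g * L)
Step 1 — g * L = 9.81 * 266.4 = 2613.384
Step 2 — sqrt(g * L) = sqrt(2613.384) = 51.121268
Step 3 — Fn = 12.27 / 51.121268 ≈ 0.24002 (5 s.f.)

0.24002


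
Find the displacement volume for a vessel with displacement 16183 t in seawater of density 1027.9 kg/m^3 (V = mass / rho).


Formula: V = mass / rho
Step 1 — convert tonnes to kg: 16183 t * 1000 = 16183000 kg
Step 2 — V = 16183000 / 1027.9 ≈ 15744 m^3 (5 s.f.)

15744 m^3


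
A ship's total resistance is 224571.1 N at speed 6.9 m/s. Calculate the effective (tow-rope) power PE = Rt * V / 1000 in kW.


Formula: PE = Rt * V / 1000 (kW)
Step 1 — PE (W) = 224571.1 * 6.9 = 1549540.59 W
Step 2 — PE (kW) = 1549540.59 / 1000 ≈ 1549.5 kW (5 s.f.)

1549.5 kW


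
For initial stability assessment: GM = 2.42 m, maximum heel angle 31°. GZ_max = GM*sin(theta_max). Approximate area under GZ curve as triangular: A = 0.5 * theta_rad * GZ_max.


Formula: GZ_max = GM * sin(theta); Area = 0.5 * theta_rad * GZ_max
Step 1 — GZ_max = 2.42 * sin(31°) = 2.42 * 0.515038 = 1.246392 m
Step 2 — theta_rad = 31 * pi/180 = 0.541052 rad
Step 3 — Area = 0.5 * 0.541052 * 1.246392 ≈ 0.33718 m·rad (5 s.f.)

0.33718 m·rad


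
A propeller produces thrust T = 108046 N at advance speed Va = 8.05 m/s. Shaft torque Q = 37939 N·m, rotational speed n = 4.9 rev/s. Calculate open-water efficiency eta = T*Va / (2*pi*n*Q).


Formula: eta = T * Va / (2 * pi * n * Q)
Step 1 — numerator = T * Va = 108046 * 8.05 = 869770.3
Step 2 — 2 * pi * n = 2 * pi * 4.9 = 30.787608
Step 3 — denominator = 30.787608 * 37939 = 1168051.06
Step 4 — eta = 869770.3 / 1168051.06 ≈ 0.74463 (5 s.f.)

0.74463


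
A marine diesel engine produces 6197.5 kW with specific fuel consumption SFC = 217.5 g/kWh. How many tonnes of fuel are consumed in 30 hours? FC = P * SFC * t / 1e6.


Formula: FC (tonnes) = P * SFC * t / 1,000,000
Step 1 — P * SFC * t = 6197.5 * 217.5 * 30 = 40438687.5 g
Step 2 — FC (tonnes) = 40438687.5 / 1,000,000 ≈ 40.439 tonnes (5 s.f.)

40.439 tonnes


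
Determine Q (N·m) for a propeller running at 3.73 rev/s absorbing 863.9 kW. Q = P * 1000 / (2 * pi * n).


Formula: Q = P_W / (2 * pi * n)
Step 1 — P_W = 863.9 kW * 1000 = 863900.0 W
Step 2 — 2 * pi * n = 2 * pi * 3.73 = 23.436281
Step 3 — Q = 863900.0 / 23.436281 ≈ 36862 N·m (5 s.f.)

36862 N·m


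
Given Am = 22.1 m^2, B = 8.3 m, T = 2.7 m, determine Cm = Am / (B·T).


Formula: Cm = Am / (B * T)
Step 1 — B * T = 8.3 * 2.7 = 22.41 m^2
Step 2 — Cm = 22.1 / 22.41 ≈ 0.98617 (5 s.f.)

0.98617


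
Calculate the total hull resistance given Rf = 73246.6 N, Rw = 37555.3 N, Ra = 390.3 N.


Formula: Rt = Rf + Rw + Ra
Substituting: Rt = 73246.6 + 37555.3 + 390.3
Result: Rt = 111192.2 N

111192.2 N


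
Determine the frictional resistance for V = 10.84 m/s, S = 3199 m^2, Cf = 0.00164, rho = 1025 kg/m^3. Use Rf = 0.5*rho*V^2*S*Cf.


Formula: Rf = 0.5 * rho * V^2 * S * Cf
Step 1 — V^2 = 10.84^2 = 117.5056
Step 2 — 0.5 * rho * V^2 = 0.5 * 1025 * 117.5056 = 60221.62
Step 3 — Rf = 60221.62 * 3199 * 0.00164 ≈ 315940 N (5 s.f.)

315940 N


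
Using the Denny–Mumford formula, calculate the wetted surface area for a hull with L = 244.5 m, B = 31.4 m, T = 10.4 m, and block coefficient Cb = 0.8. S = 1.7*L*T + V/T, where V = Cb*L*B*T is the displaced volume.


Formula: S = 1.7*L*T + V/T with V = Cb*L*B*T, i.e. S = L * (1.7*T + Cb*B)
Step 1 — 1.7*T = 1.7 * 10.4 = 17.68 m
Step 2 — Cb*B = 0.8 * 31.4 = 25.12 m
Step 3 — 1.7*T + Cb*B = 17.68 + 25.12 = 42.8 m
Step 4 — S = 244.5 * 42.8 ≈ 10465 m^2 (5 s.f.)

10465 m^2


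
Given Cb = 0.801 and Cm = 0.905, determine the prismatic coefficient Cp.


Formula: Cp = Cb / Cm
Substituting: Cp = 0.801 / 0.905
Result: Cp ≈ 0.88508 (5 s.f.)

0.88508


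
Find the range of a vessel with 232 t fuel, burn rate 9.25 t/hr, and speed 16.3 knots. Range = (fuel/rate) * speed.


Formula: endurance = fuel / rate; range = endurance * speed
Step 1 — endurance = 232 / 9.25 = 25.0811 hours
Step 2 — range = 25.0811 * 16.3 ≈ 408.82 nautical miles (5 s.f.)

408.82 NM


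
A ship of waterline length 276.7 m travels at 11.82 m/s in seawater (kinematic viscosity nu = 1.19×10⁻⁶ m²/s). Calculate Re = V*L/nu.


Formula: Re = V * L / nu
Step 1 — V * L = 11.82 * 276.7 = 3270.594 m^2/s
Step 2 — Re = 3270.594 / 1.19e-6 = 2.75e+09

2.75e+09


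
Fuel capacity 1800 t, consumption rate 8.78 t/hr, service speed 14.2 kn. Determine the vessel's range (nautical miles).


Formula: endurance = fuel / rate; range = endurance * speed
Step 1 — endurance = 1800 / 8.78 = 205.0114 hours
Step 2 — range = 205.0114 * 14.2 ≈ 2911.2 nautical miles (5 s.f.)

2911.2 NM


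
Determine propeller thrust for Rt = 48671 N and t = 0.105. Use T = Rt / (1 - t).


Formula: T = Rt / (1 - t)
Step 1 — (1 - t) = 1 - 0.105 = 0.895
Step 2 — T = 48671 / 0.895 ≈ 54381 N (5 s.f.)

54381 N


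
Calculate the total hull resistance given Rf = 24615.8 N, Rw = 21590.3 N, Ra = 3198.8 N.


Formula: Rt = Rf + Rw + Ra
Substituting: Rt = 24615.8 + 21590.3 + 3198.8
Result: Rt = 49404.9 N

49404.9 N


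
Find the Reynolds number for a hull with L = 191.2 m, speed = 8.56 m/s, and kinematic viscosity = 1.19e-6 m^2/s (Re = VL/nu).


Formula: Re = V * L / nu
Step 1 — V * L = 8.56 * 191.2 = 1636.672 m^2/s
Step 2 — Re = 1636.672 / 1.19e-6 = 1.38e+09

1.38e+09


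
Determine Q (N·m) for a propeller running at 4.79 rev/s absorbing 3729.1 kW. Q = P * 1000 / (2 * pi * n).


Formula: Q = P_W / (2 * pi * n)
Step 1 — P_W = 3729.1 kW * 1000 = 3729100.0 W
Step 2 — 2 * pi * n = 2 * pi * 4.79 = 30.096458
Step 3 — Q = 3729100.0 / 30.096458 ≈ 123900 N·m (5 s.f.)

123900 N·m


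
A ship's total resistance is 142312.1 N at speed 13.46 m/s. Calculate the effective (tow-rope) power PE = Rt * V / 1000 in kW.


Formula: PE = Rt * V / 1000 (kW)
Step 1 — PE (W) = 142312.1 * 13.46 = 1915520.866 W
Step 2 — PE (kW) = 1915520.866 / 1000 ≈ 1915.5 kW (5 s.f.)

1915.5 kW


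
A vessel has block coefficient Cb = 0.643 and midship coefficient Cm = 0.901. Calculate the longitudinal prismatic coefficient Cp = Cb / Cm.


Formula: Cp = Cb / Cm
Substituting: Cp = 0.643 / 0.901
Result: Cp ≈ 0.71365 (5 s.f.)

0.71365


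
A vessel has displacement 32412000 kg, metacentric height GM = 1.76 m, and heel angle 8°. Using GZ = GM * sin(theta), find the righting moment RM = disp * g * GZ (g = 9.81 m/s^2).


Formula: GZ = GM * sin(theta); RM = disp * g * GZ
Step 1 — GZ = 1.76 * sin(8°) = 1.76 * 0.139173 = 0.244944 m
Step 2 — RM = 32412000 * 9.81 * 0.244944 ≈ 77883000 N·m (5 s.f.)

77883000 N·m


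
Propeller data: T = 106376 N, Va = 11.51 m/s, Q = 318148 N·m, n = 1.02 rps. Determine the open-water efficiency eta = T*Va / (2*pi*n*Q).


Formula: eta = T * Va / (2 * pi * n * Q)
Step 1 — numerator = T * Va = 106376 * 11.51 = 1224387.76
Step 2 — 2 * pi * n = 2 * pi * 1.02 = 6.408849
Step 3 — denominator = 6.408849 * 318148 = 2038962.49
Step 4 — eta = 1224387.76 / 2038962.49 ≈ 0.60050 (5 s.f.)

0.60050


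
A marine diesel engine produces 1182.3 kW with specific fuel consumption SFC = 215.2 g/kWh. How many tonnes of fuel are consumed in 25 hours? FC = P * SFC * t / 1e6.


Formula: FC (tonnes) = P * SFC * t / 1,000,000
Step 1 — P * SFC * t = 1182.3 * 215.2 * 25 = 6360774.0 g
Step 2 — FC (tonnes) = 6360774.0 / 1,000,000 ≈ 6.3608 tonnes (5 s.f.)

6.3608 tonnes


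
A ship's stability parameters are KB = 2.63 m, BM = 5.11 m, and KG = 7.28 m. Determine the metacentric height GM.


Formula: GM = KB + BM - KG
Step 1 — KM = KB + BM = 2.63 + 5.11 = 7.74 m
Step 2 — GM = KM - KG = 7.74 - 7.28 = 0.46 m

0.46 m


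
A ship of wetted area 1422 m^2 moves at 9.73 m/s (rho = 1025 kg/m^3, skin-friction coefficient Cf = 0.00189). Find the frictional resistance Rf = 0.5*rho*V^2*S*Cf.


Formula: Rf = 0.5 * rho * V^2 * S * Cf
Step 1 — V^2 = 9.73^2 = 94.6729
Step 2 — 0.5 * rho * V^2 = 0.5 * 1025 * 94.6729 = 48519.86125
Step 3 — Rf = 48519.86125 * 1422 * 0.00189 ≈ 130400 N (5 s.f.)

130400 N


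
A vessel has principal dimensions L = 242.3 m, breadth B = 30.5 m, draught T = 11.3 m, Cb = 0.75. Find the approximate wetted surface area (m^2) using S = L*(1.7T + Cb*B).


Formula: S = 1.7*L*T + V/T with V = Cb*L*B*T, i.e. S = L * (1.7*T + Cb*B)
Step 1 — 1.7*T = 1.7 * 11.3 = 19.21 m
Step 2 — Cb*B = 0.75 * 30.5 = 22.875 m
Step 3 — 1.7*T + Cb*B = 19.21 + 22.875 = 42.085 m
Step 4 — S = 242.3 * 42.085 ≈ 10197 m^2 (5 s.f.)

10197 m^2


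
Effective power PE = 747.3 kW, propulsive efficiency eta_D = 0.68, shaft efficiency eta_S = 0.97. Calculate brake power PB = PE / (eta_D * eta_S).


Formula: PB = PE / (eta_D * eta_S)
Step 1 — combined efficiency = eta_D * eta_S = 0.68 * 0.97 = 0.6596
Step 2 — PB = 747.3 / 0.6596 ≈ 1133.0 kW (5 s.f.)

1133.0 kW


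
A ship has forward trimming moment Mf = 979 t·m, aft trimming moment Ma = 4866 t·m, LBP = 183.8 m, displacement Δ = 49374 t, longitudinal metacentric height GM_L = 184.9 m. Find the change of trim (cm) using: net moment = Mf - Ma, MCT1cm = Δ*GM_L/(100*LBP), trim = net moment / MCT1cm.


Formula: net trimming moment = Mf - Ma; MCT1cm = Δ*GM_L/(100*LBP); trim = net moment / MCT1cm
Step 1 — net trimming moment = 979 - 4866 = -3887 t·m
Step 2 — MCT1cm = 49374 * 184.9 / (100 * 183.8) = 496.6949 t·m/cm
Step 3 — trim = -3887 / 496.6949 ≈ -7.8257 cm (5 s.f.)

-7.8257 cm


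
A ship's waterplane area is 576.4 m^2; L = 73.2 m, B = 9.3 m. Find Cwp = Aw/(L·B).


Formula: Cwp = Aw / (L * B)
Step 1 — L * B = 73.2 * 9.3 = 680.76 m^2
Step 2 — Cwp = 576.4 / 680.76 ≈ 0.84670 (5 s.f.)

0.84670


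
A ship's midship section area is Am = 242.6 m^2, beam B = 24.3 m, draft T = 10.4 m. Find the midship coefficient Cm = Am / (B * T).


Formula: Cm = Am / (B * T)
Step 1 — B * T = 24.3 * 10.4 = 252.72 m^2
Step 2 — Cm = 242.6 / 252.72 ≈ 0.95996 (5 s.f.)

0.95996


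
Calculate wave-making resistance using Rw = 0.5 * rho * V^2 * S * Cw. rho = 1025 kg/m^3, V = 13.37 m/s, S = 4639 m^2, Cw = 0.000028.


Formula: Rw = 0.5 * rho * V^2 * S * Cw
Step 1 — V^2 = 13.37^2 = 178.7569
Step 2 — 0.5 * rho * V^2 = 0.5 * 1025 * 178.7569 = 91612.91125
Step 3 — Rw = 91612.91125 * 4639 * 0.000028 ≈ 11900 N (5 s.f.)

11900 N


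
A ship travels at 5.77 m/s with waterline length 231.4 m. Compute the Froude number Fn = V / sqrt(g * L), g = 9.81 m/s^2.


Formula: Fn = V / sqrt(g * L)
Step 1 — g * L = 9.81 * 231.4 = 2270.034
Step 2 — sqrt(g * L) = sqrt(2270.034) = 47.644874
Step 3 — Fn = 5.77 / 47.644874 ≈ 0.12110 (5 s.f.)

0.12110


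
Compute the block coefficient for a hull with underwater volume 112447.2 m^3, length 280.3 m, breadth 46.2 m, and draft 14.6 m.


Formula: Cb = V / (L * B * T)
Step 1 — L * B * T = 280.3 * 46.2 * 14.6 = 189067.956 m^3
Step 2 — Cb = 112447.2 / 189067.956 ≈ 0.59474 (5 s.f.)

0.59474


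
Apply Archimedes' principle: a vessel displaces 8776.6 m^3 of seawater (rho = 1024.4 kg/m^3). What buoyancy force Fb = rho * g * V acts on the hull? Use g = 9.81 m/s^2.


Formula: Fb = rho * g * V
Substituting: Fb = 1024.4 * 9.81 * 8776.6
Intermediate: 1024.4 * 9.81 = 10049.364
Result: Fb = 10049.364 * 8776.6 ≈ 88199000 N (5 s.f.)

88199000 N


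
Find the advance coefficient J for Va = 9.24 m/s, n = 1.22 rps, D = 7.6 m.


Formula: J = Va / (n * D)
Step 1 — n * D = 1.22 * 7.6 = 9.272
Step 2 — J = 9.24 / 9.272 ≈ 0.99655 (5 s.f.)

0.99655


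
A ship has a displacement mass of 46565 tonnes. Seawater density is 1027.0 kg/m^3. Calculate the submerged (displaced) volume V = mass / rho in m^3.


Formula: V = mass / rho
Step 1 — convert tonnes to kg: 46565 t * 1000 = 46565000 kg
Step 2 — V = 46565000 / 1027.0 ≈ 45341 m^3 (5 s.f.)

45341 m^3


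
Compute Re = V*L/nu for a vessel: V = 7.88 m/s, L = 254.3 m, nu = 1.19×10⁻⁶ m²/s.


Formula: Re = V * L / nu
Step 1 — V * L = 7.88 * 254.3 = 2003.884 m^2/s
Step 2 — Re = 2003.884 / 1.19e-6 = 1.68e+09

1.68e+09


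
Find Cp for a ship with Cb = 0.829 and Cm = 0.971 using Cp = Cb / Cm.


Formula: Cp = Cb / Cm
Substituting: Cp = 0.829 / 0.971
Result: Cp ≈ 0.85376 (5 s.f.)

0.85376


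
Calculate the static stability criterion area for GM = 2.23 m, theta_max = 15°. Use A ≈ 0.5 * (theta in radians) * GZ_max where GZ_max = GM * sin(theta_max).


Formula: GZ_max = GM * sin(theta); Area = 0.5 * theta_rad * GZ_max
Step 1 — GZ_max = 2.23 * sin(15°) = 2.23 * 0.258819 = 0.577166 m
Step 2 — theta_rad = 15 * pi/180 = 0.261799 rad
Step 3 — Area = 0.5 * 0.261799 * 0.577166 ≈ 0.075551 m·rad (5 s.f.)

0.075551 m·rad


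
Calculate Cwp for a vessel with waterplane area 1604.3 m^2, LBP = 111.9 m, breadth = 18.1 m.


Formula: Cwp = Aw / (L * B)
Step 1 — L * B = 111.9 * 18.1 = 2025.39 m^2
Step 2 — Cwp = 1604.3 / 2025.39 ≈ 0.79209 (5 s.f.)

0.79209


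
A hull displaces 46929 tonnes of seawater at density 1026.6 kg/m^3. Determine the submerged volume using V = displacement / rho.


Formula: V = mass / rho
Step 1 — convert tonnes to kg: 46929 t * 1000 = 46929000 kg
Step 2 — V = 46929000 / 1026.6 ≈ 45713 m^3 (5 s.f.)

45713 m^3


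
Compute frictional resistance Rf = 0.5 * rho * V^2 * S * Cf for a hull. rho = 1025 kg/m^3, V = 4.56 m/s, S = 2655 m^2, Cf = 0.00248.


Formula: Rf = 0.5 * rho * V^2 * S * Cf
Step 1 — V^2 = 4.56^2 = 20.7936
Step 2 — 0.5 * rho * V^2 = 0.5 * 1025 * 20.7936 = 10656.72
Step 3 — Rf = 10656.72 * 2655 * 0.00248 ≈ 70168 N (5 s.f.)

70168 N


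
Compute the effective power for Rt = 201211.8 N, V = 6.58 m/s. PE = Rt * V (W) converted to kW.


Formula: PE = Rt * V / 1000 (kW)
Step 1 — PE (W) = 201211.8 * 6.58 = 1323973.644 W
Step 2 — PE (kW) = 1323973.644 / 1000 ≈ 1324.0 kW (5 s.f.)

1324.0 kW


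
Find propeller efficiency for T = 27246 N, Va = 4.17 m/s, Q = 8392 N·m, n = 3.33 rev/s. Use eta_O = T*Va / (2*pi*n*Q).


Formula: eta = T * Va / (2 * pi * n * Q)
Step 1 — numerator = T * Va = 27246 * 4.17 = 113615.82
Step 2 — 2 * pi * n = 2 * pi * 3.33 = 20.923007
Step 3 — denominator = 20.923007 * 8392 = 175585.87
Step 4 — eta = 113615.82 / 175585.87 ≈ 0.64707 (5 s.f.)

0.64707


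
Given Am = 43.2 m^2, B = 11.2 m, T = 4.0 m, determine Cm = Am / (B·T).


Formula: Cm = Am / (B * T)
Step 1 — B * T = 11.2 * 4.0 = 44.8 m^2
Step 2 — Cm = 43.2 / 44.8 ≈ 0.96429 (5 s.f.)

0.96429


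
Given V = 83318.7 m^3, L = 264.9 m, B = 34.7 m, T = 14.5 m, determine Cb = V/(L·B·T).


Formula: Cb = V / (L * B * T)
Step 1 — L * B * T = 264.9 * 34.7 * 14.5 = 133284.435 m^3
Step 2 — Cb = 83318.7 / 133284.435 ≈ 0.62512 (5 s.f.)

0.62512


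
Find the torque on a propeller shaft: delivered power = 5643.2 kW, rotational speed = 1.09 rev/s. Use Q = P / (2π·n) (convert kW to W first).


Formula: Q = P_W / (2 * pi * n)
Step 1 — P_W = 5643.2 kW * 1000 = 5643200.0 W
Step 2 — 2 * pi * n = 2 * pi * 1.09 = 6.848672
Step 3 — Q = 5643200.0 / 6.848672 ≈ 823980 N·m (5 s.f.)

823980 N·m


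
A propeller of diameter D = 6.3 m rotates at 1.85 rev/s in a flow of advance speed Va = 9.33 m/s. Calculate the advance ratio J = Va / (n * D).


Formula: J = Va / (n * D)
Step 1 — n * D = 1.85 * 6.3 = 11.655
Step 2 — J = 9.33 / 11.655 ≈ 0.80051 (5 s.f.)

0.80051


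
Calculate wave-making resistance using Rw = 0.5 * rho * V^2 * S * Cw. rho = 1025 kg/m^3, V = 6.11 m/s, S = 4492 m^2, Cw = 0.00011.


Formula: Rw = 0.5 * rho * V^2 * S * Cw
Step 1 — V^2 = 6.11^2 = 37.3321
Step 2 — 0.5 * rho * V^2 = 0.5 * 1025 * 37.3321 = 19132.70125
Step 3 — Rw = 19132.70125 * 4492 * 0.00011 ≈ 9453.9 N (5 s.f.)

9453.9 N


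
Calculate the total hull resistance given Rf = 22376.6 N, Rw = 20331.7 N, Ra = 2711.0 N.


Formula: Rt = Rf + Rw + Ra
Substituting: Rt = 22376.6 + 20331.7 + 2711.0
Result: Rt = 45419.3 N

45419.3 N


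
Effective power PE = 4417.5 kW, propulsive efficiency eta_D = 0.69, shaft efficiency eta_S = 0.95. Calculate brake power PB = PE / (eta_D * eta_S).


Formula: PB = PE / (eta_D * eta_S)
Step 1 — combined efficiency = eta_D * eta_S = 0.69 * 0.95 = 0.6555
Step 2 — PB = 4417.5 / 0.6555 ≈ 6739.1 kW (5 s.f.)

6739.1 kW


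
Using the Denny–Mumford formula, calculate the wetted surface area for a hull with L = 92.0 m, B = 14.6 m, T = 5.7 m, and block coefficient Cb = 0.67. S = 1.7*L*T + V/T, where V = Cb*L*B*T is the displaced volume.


Formula: S = 1.7*L*T + V/T with V = Cb*L*B*T, i.e. S = L * (1.7*T + Cb*B)
Step 1 — 1.7*T = 1.7 * 5.7 = 9.69 m
Step 2 — Cb*B = 0.67 * 14.6 = 9.782 m
Step 3 — 1.7*T + Cb*B = 9.69 + 9.782 = 19.472 m
Step 4 — S = 92.0 * 19.472 ≈ 1791.4 m^2 (5 s.f.)

1791.4 m^2


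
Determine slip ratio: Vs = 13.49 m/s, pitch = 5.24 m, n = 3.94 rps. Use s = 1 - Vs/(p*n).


Formula: s = 1 - Vs / (p * n)
Step 1 — p * n = 5.24 * 3.94 = 20.6456
Step 2 — Vs / (p*n) = 13.49 / 20.6456 = 0.653408 (6 d.p.)
Step 3 — s = 1 - 0.653408 = 0.346592

0.346592


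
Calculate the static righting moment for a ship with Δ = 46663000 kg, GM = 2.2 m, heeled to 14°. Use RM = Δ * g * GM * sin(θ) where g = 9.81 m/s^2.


Formula: GZ = GM * sin(theta); RM = disp * g * GZ
Step 1 — GZ = 2.2 * sin(14°) = 2.2 * 0.241922 = 0.532228 m
Step 2 — RM = 46663000 * 9.81 * 0.532228 ≈ 243630000 N·m (5 s.f.)

243630000 N·m


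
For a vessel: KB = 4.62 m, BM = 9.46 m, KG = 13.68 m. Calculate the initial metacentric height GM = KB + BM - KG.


Formula: GM = KB + BM - KG
Step 1 — KM = KB + BM = 4.62 + 9.46 = 14.08 m
Step 2 — GM = KM - KG = 14.08 - 13.68 = 0.4 m

0.4 m


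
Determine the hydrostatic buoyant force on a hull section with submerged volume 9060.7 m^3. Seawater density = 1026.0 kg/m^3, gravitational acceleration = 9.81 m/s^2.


Formula: Fb = rho * g * V
Substituting: Fb = 1026.0 * 9.81 * 9060.7
Intermediate: 1026.0 * 9.81 = 10065.06
Result: Fb = 10065.06 * 9060.7 ≈ 91196000 N (5 s.f.)

91196000 N


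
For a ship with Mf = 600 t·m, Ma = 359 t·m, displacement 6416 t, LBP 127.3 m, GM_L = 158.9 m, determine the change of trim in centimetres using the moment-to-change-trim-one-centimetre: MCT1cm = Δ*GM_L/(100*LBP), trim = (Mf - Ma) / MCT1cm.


Formula: net trimming moment = Mf - Ma; MCT1cm = Δ*GM_L/(100*LBP); trim = net moment / MCT1cm
Step 1 — net trimming moment = 600 - 359 = 241 t·m
Step 2 — MCT1cm = 6416 * 158.9 / (100 * 127.3) = 80.0866 t·m/cm
Step 3 — trim = 241 / 80.0866 ≈ 3.0092 cm (5 s.f.)

3.0092 cm


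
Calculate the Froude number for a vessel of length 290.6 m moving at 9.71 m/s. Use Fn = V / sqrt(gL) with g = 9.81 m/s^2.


Formula: Fn = V / sqrt(g * L)
Step 1 — g * L = 9.81 * 290.6 = 2850.786
Step 2 — sqrt(g * L) = sqrt(2850.786) = 53.392752
Step 3 — Fn = 9.71 / 53.392752 ≈ 0.18186 (5 s.f.)

0.18186


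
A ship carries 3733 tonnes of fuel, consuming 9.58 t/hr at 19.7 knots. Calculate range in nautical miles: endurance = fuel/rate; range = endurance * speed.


Formula: endurance = fuel / rate; range = endurance * speed
Step 1 — endurance = 3733 / 9.58 = 389.666 hours
Step 2 — range = 389.666 * 19.7 ≈ 7676.4 nautical miles (5 s.f.)

7676.4 NM


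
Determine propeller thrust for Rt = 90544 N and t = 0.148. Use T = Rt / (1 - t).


Formula: T = Rt / (1 - t)
Step 1 — (1 - t) = 1 - 0.148 = 0.852
Step 2 — T = 90544 / 0.852 ≈ 106270 N (5 s.f.)

106270 N


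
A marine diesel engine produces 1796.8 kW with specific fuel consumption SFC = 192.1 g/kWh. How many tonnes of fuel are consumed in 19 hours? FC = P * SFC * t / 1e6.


Formula: FC (tonnes) = P * SFC * t / 1,000,000
Step 1 — P * SFC * t = 1796.8 * 192.1 * 19 = 6558140.32 g
Step 2 — FC (tonnes) = 6558140.32 / 1,000,000 ≈ 6.5581 tonnes (5 s.f.)

6.5581 tonnes


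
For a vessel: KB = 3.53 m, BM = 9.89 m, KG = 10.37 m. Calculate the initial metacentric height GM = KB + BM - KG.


Formula: GM = KB + BM - KG
Step 1 — KM = KB + BM = 3.53 + 9.89 = 13.42 m
Step 2 — GM = KM - KG = 13.42 - 10.37 = 3.05 m

3.05 m


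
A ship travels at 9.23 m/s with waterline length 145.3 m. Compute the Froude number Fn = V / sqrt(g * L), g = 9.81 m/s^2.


Formula: Fn = V / sqrt(g * L)
Step 1 — g * L = 9.81 * 145.3 = 1425.393
Step 2 — sqrt(g * L) = sqrt(1425.393) = 37.754377
Step 3 — Fn = 9.23 / 37.754377 ≈ 0.24447 (5 s.f.)

0.24447


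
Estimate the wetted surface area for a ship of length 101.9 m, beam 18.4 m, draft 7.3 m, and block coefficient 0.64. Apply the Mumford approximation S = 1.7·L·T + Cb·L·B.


Formula: S = 1.7*L*T + V/T with V = Cb*L*B*T, i.e. S = L * (1.7*T + Cb*B)
Step 1 — 1.7*T = 1.7 * 7.3 = 12.41 m
Step 2 — Cb*B = 0.64 * 18.4 = 11.776 m
Step 3 — 1.7*T + Cb*B = 12.41 + 11.776 = 24.186 m
Step 4 — S = 101.9 * 24.186 ≈ 2464.6 m^2 (5 s.f.)

2464.6 m^2
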